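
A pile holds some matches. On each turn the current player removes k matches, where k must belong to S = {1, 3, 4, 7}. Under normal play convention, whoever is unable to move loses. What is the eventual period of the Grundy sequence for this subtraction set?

n :  0  1  2  3  4  5  6  7  8  9 10 11 12 13 14 15 16 17
G :  0  1  0  1  2  3  2  3  0  1  0  1  2  3  2  3  0  1
G(n+8) = G(n) holds for n = 0,…,6 (a full window of length max(S) = 7), so the sequence is purely periodic with period 8.

8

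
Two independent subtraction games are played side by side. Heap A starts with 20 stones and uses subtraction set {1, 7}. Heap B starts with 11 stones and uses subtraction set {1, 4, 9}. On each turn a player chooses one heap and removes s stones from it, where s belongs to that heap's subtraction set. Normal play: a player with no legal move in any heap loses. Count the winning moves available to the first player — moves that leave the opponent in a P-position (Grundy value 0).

5

Heap A, S = {1, 7}:
n :  0  1  2  3  4  5  6  7  8  9 10 11 12 13 14 15 16 17 18 19 20
G :  0  1  0  1  0  1  0  1  0  1  0  1  0  1  0  1  0  1  0  1  0
G_A(20) = 0.
Heap B, S = {1, 4, 9}:
n :  0  1  2  3  4  5  6  7  8  9 10 11
G :  0  1  0  1  2  0  1  0  1  2  0  1
G_B(11) = 1.
Combined Grundy value = 0 ⊕ 1 = 1.
A winning move leaves total XOR = 0, i.e. changes one component's Grundy value g to g ⊕ X where X is the current total.
Heap A: need g' = 0⊕1 = 1. Options: 20−1→G=1, 20−7→G=1. Hits: 2.
Heap B: need g' = 1⊕1 = 0. Options: 11−1→G=0, 11−4→G=0, 11−9→G=0. Hits: 3.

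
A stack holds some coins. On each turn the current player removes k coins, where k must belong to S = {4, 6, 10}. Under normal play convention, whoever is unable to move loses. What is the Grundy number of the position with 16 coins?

G(0) = 0
G(1) = mex{} = 0
G(2) = mex{} = 0
G(3) = mex{} = 0
G(4) = mex{0} = 1
G(5) = mex{0} = 1
G(6) = mex{0,0} = 1
G(7) = mex{0,0} = 1
G(8) = mex{1,0} = 2
G(9) = mex{1,0} = 2
G(10) = mex{1,1,0} = 2
G(11) = mex{1,1,0} = 2
G(12) = mex{2,1,0} = 3
G(13) = mex{2,1,0} = 3
G(14) = mex{2,2,1} = 0
G(15) = mex{2,2,1} = 0
G(16) = mex{3,2,1} = 0

0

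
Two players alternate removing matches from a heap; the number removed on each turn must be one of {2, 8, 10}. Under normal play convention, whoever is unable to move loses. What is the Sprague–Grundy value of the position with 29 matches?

2

n :  0  1  2  3  4  5  6  7  8  9 10 11 12 13 14 15 16 17 18 19 20 21 22 23 24 25 26 27 28 29
G :  0  0  1  1  0  0  1  1  2  2  3  3  2  2  3  3  0  0  1  1  0  0  1  1  2  2  3  3  2  2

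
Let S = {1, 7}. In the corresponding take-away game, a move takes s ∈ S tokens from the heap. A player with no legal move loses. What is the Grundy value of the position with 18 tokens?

0

n :  0  1  2  3  4  5  6  7  8  9 10 11 12 13 14 15 16 17 18
G :  0  1  0  1  0  1  0  1  0  1  0  1  0  1  0  1  0  1  0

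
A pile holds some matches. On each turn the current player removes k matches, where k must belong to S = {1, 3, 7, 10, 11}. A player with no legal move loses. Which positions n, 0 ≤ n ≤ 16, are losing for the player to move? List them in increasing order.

G(0) = 0
G(1) = mex{0} = 1
G(2) = mex{1} = 0
G(3) = mex{0,0} = 1
G(4) = mex{1,1} = 0
G(5) = mex{0,0} = 1
G(6) = mex{1,1} = 0
G(7) = mex{0,0,0} = 1
G(8) = mex{1,1,1} = 0
G(9) = mex{0,0,0} = 1
G(10) = mex{1,1,1,0} = 2
G(11) = mex{2,0,0,1,0} = 3
G(12) = mex{3,1,1,0,1} = 2
G(13) = mex{2,2,0,1,0} = 3
G(14) = mex{3,3,1,0,1} = 2
G(15) = mex{2,2,0,1,0} = 3
G(16) = mex{3,3,1,0,1} = 2
P-positions are exactly the n with G(n) = 0.

0, 2, 4, 6, 8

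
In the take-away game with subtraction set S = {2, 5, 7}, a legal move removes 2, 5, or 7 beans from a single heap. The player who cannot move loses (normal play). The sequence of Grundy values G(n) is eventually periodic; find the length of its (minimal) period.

n :  0  1  2  3  4  5  6  7  8  9 10 11 12 13 14 15 16 17 18 19 20 21 22 23 24 25 26 27 28 29 30 31 32 33 34 35 36 37 38 39 40 41 42 43 44 45
G :  0  0  1  1  0  2  1  3  2  2  0  3  1  0  0  1  1  2  2  3  3  2  0  0  1  1  0  2  1  3  2  2  0  3  1  0  0  1  1  2  2  3  3  2  0  0
G(n+22) = G(n) holds for n = 0,…,6 (a full window of length max(S) = 7), so the sequence is purely periodic with period 22.

22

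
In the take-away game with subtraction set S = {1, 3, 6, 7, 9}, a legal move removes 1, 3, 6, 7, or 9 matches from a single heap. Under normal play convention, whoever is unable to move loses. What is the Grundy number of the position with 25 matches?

1

G(0) = 0
G(1) = mex{0} = 1
G(2) = mex{1} = 0
G(3) = mex{0,0} = 1
G(4) = mex{1,1} = 0
G(5) = mex{0,0} = 1
G(6) = mex{1,1,0} = 2
G(7) = mex{2,0,1,0} = 3
G(8) = mex{3,1,0,1} = 2
G(9) = mex{2,2,1,0,0} = 3
G(10) = mex{3,3,0,1,1} = 2
G(11) = mex{2,2,1,0,0} = 3
G(12) = mex{3,3,2,1,1} = 0
G(13) = mex{0,2,3,2,0} = 1
G(14) = mex{1,3,2,3,1} = 0
G(15) = mex{0,0,3,2,2} = 1
G(16) = mex{1,1,2,3,3} = 0
G(17) = mex{0,0,3,2,2} = 1
G(18) = mex{1,1,0,3,3} = 2
G(19) = mex{2,0,1,0,2} = 3
G(20) = mex{3,1,0,1,3} = 2
G(21) = mex{2,2,1,0,0} = 3
G(22) = mex{3,3,0,1,1} = 2
G(23) = mex{2,2,1,0,0} = 3
G(24) = mex{3,3,2,1,1} = 0
G(25) = mex{0,2,3,2,0} = 1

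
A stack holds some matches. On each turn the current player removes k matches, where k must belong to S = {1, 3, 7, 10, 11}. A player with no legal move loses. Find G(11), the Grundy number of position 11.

n :  0  1  2  3  4  5  6  7  8  9 10 11
G :  0  1  0  1  0  1  0  1  0  1  2  3

3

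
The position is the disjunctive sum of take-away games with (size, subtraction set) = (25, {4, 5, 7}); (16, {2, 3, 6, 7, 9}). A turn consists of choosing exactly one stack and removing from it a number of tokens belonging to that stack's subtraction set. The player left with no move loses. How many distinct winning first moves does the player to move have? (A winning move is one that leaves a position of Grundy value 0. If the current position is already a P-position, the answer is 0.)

Stack A, S = {4, 5, 7}:
G(0) = 0
G(1) = mex{} = 0
G(2) = mex{} = 0
G(3) = mex{} = 0
G(4) = mex{0} = 1
G(5) = mex{0,0} = 1
G(6) = mex{0,0} = 1
G(7) = mex{0,0,0} = 1
G(8) = mex{1,0,0} = 2
G(9) = mex{1,1,0} = 2
G(10) = mex{1,1,0} = 2
G(11) = mex{1,1,1} = 0
G(12) = mex{2,1,1} = 0
G(13) = mex{2,2,1} = 0
G(14) = mex{2,2,1} = 0
G(15) = mex{0,2,2} = 1
G(16) = mex{0,0,2} = 1
G(17) = mex{0,0,2} = 1
G(18) = mex{0,0,0} = 1
G(19) = mex{1,0,0} = 2
G(20) = mex{1,1,0} = 2
G(21) = mex{1,1,0} = 2
G(22) = mex{1,1,1} = 0
G(23) = mex{2,1,1} = 0
G(24) = mex{2,2,1} = 0
G(25) = mex{2,2,1} = 0
G_A(25) = 0.
Stack B, S = {2, 3, 6, 7, 9}:
n :  0  1  2  3  4  5  6  7  8  9 10 11 12 13 14 15 16
G :  0  0  1  1  2  0  3  1  2  2  3  3  4  0  5  1  4
G_B(16) = 4.
Combined Grundy value = 0 ⊕ 4 = 4.
A winning move leaves total XOR = 0, i.e. changes one component's Grundy value g to g ⊕ X where X is the current total.
Stack A: need g' = 0⊕4 = 4. Options: 25−4→G=2, 25−5→G=2, 25−7→G=1. Hits: 0.
Stack B: need g' = 4⊕4 = 0. Options: 16−2→G=5, 16−3→G=0, 16−6→G=3, 16−7→G=2, 16−9→G=1. Hits: 1.

1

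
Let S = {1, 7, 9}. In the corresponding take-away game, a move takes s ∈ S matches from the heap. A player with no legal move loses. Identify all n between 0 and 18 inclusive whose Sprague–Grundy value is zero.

0, 2, 4, 6, 8, 10, 12, 14, 16, 18

n :  0  1  2  3  4  5  6  7  8  9 10 11 12 13 14 15 16 17 18
G :  0  1  0  1  0  1  0  1  0  1  0  1  0  1  0  1  0  1  0
P-positions are exactly the n with G(n) = 0.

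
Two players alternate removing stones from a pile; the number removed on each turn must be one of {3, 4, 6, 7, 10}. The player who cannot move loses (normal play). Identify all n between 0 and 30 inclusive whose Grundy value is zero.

0, 1, 2, 13, 14, 15, 26, 27, 28

n :  0  1  2  3  4  5  6  7  8  9 10 11 12 13 14 15 16 17 18 19 20 21 22 23 24 25 26 27 28 29 30
G :  0  0  0  1  1  1  2  2  2  3  3  3  4  0  0  0  1  1  1  2  2  2  3  3  3  4  0  0  0  1  1
P-positions are exactly the n with G(n) = 0.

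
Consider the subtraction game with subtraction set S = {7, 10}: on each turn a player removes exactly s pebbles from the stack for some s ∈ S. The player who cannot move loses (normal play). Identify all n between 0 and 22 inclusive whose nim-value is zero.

0, 1, 2, 3, 4, 5, 6, 17, 18, 19, 20, 21, 22

G(0) = 0
G(1) = mex{} = 0
G(2) = mex{} = 0
G(3) = mex{} = 0
G(4) = mex{} = 0
G(5) = mex{} = 0
G(6) = mex{} = 0
G(7) = mex{0} = 1
G(8) = mex{0} = 1
G(9) = mex{0} = 1
G(10) = mex{0,0} = 1
G(11) = mex{0,0} = 1
G(12) = mex{0,0} = 1
G(13) = mex{0,0} = 1
G(14) = mex{1,0} = 2
G(15) = mex{1,0} = 2
G(16) = mex{1,0} = 2
G(17) = mex{1,1} = 0
G(18) = mex{1,1} = 0
G(19) = mex{1,1} = 0
G(20) = mex{1,1} = 0
G(21) = mex{2,1} = 0
G(22) = mex{2,1} = 0
P-positions are exactly the n with G(n) = 0.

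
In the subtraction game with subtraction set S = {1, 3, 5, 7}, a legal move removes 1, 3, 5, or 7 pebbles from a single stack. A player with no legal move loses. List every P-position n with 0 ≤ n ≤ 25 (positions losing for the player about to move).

0, 2, 4, 6, 8, 10, 12, 14, 16, 18, 20, 22, 24

n :  0  1  2  3  4  5  6  7  8  9 10 11 12 13 14 15 16 17 18 19 20 21 22 23 24 25
G :  0  1  0  1  0  1  0  1  0  1  0  1  0  1  0  1  0  1  0  1  0  1  0  1  0  1
P-positions are exactly the n with G(n) = 0.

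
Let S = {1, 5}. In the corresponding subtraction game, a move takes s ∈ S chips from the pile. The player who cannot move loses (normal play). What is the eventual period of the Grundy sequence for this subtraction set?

2

G(0) = 0
G(1) = mex{0} = 1
G(2) = mex{1} = 0
G(3) = mex{0} = 1
G(4) = mex{1} = 0
G(5) = mex{0,0} = 1
G(6) = mex{1,1} = 0
G(7) = mex{0,0} = 1
G(8) = mex{1,1} = 0
G(9) = mex{0,0} = 1
G(10) = mex{1,1} = 0
G(11) = mex{0,0} = 1
G(12) = mex{1,1} = 0
G(13) = mex{0,0} = 1
G(14) = mex{1,1} = 0
G(n+2) = G(n) holds for n = 0,…,4 (a full window of length max(S) = 5), so the sequence is purely periodic with period 2.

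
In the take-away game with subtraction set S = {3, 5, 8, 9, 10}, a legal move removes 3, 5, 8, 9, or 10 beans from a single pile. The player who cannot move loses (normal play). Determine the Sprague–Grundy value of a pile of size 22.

n :  0  1  2  3  4  5  6  7  8  9 10 11 12 13 14 15 16 17 18 19 20 21 22
G :  0  0  0  1  1  1  2  2  2  3  3  3  4  0  0  0  1  1  1  2  2  2  3

3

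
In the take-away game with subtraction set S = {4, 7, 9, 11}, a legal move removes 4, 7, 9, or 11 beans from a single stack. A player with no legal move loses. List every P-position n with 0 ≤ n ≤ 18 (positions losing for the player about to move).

G(0) = 0
G(1) = mex{} = 0
G(2) = mex{} = 0
G(3) = mex{} = 0
G(4) = mex{0} = 1
G(5) = mex{0} = 1
G(6) = mex{0} = 1
G(7) = mex{0,0} = 1
G(8) = mex{1,0} = 2
G(9) = mex{1,0,0} = 2
G(10) = mex{1,0,0} = 2
G(11) = mex{1,1,0,0} = 2
G(12) = mex{2,1,0,0} = 3
G(13) = mex{2,1,1,0} = 3
G(14) = mex{2,1,1,0} = 3
G(15) = mex{2,2,1,1} = 0
G(16) = mex{3,2,1,1} = 0
G(17) = mex{3,2,2,1} = 0
G(18) = mex{3,2,2,1} = 0
P-positions are exactly the n with G(n) = 0.

0, 1, 2, 3, 15, 16, 17, 18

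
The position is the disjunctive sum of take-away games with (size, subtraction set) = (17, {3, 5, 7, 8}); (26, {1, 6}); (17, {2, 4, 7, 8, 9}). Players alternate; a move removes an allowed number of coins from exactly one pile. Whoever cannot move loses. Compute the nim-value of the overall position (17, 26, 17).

3

Pile A, S = {3, 5, 7, 8}:
n :  0  1  2  3  4  5  6  7  8  9 10 11 12 13 14 15 16 17
G :  0  0  0  1  1  1  2  2  2  3  3  0  0  0  1  1  1  2
G_A(17) = 2.
Pile B, S = {1, 6}:
G(0) = 0
G(1) = mex{0} = 1
G(2) = mex{1} = 0
G(3) = mex{0} = 1
G(4) = mex{1} = 0
G(5) = mex{0} = 1
G(6) = mex{1,0} = 2
G(7) = mex{2,1} = 0
G(8) = mex{0,0} = 1
G(9) = mex{1,1} = 0
G(10) = mex{0,0} = 1
G(11) = mex{1,1} = 0
G(12) = mex{0,2} = 1
G(13) = mex{1,0} = 2
G(14) = mex{2,1} = 0
G(15) = mex{0,0} = 1
G(16) = mex{1,1} = 0
G(17) = mex{0,0} = 1
G(18) = mex{1,1} = 0
G(19) = mex{0,2} = 1
G(20) = mex{1,0} = 2
G(21) = mex{2,1} = 0
G(22) = mex{0,0} = 1
G(23) = mex{1,1} = 0
G(24) = mex{0,0} = 1
G(25) = mex{1,1} = 0
G(26) = mex{0,2} = 1
G_B(26) = 1.
Pile C, S = {2, 4, 7, 8, 9}:
G(0) = 0
G(1) = mex{} = 0
G(2) = mex{0} = 1
G(3) = mex{0} = 1
G(4) = mex{1,0} = 2
G(5) = mex{1,0} = 2
G(6) = mex{2,1} = 0
G(7) = mex{2,1,0} = 3
G(8) = mex{0,2,0,0} = 1
G(9) = mex{3,2,1,0,0} = 4
G(10) = mex{1,0,1,1,0} = 2
G(11) = mex{4,3,2,1,1} = 0
G(12) = mex{2,1,2,2,1} = 0
G(13) = mex{0,4,0,2,2} = 1
G(14) = mex{0,2,3,0,2} = 1
G(15) = mex{1,0,1,3,0} = 2
G(16) = mex{1,0,4,1,3} = 2
G(17) = mex{2,1,2,4,1} = 0
G_C(17) = 0.
Combined Grundy value = 2 ⊕ 1 ⊕ 0 = 3.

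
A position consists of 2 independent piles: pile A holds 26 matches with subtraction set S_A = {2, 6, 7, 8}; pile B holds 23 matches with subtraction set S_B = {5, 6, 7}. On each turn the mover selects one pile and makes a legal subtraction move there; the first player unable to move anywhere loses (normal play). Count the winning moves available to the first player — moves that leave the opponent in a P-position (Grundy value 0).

0

Pile A, S = {2, 6, 7, 8}:
G(0) = 0
G(1) = mex{} = 0
G(2) = mex{0} = 1
G(3) = mex{0} = 1
G(4) = mex{1} = 0
G(5) = mex{1} = 0
G(6) = mex{0,0} = 1
G(7) = mex{0,0,0} = 1
G(8) = mex{1,1,0,0} = 2
G(9) = mex{1,1,1,0} = 2
G(10) = mex{2,0,1,1} = 3
G(11) = mex{2,0,0,1} = 3
G(12) = mex{3,1,0,0} = 2
G(13) = mex{3,1,1,0} = 2
G(14) = mex{2,2,1,1} = 0
G(15) = mex{2,2,2,1} = 0
G(16) = mex{0,3,2,2} = 1
G(17) = mex{0,3,3,2} = 1
G(18) = mex{1,2,3,3} = 0
G(19) = mex{1,2,2,3} = 0
G(20) = mex{0,0,2,2} = 1
G(21) = mex{0,0,0,2} = 1
G(22) = mex{1,1,0,0} = 2
G(23) = mex{1,1,1,0} = 2
G(24) = mex{2,0,1,1} = 3
G(25) = mex{2,0,0,1} = 3
G(26) = mex{3,1,0,0} = 2
G_A(26) = 2.
Pile B, S = {5, 6, 7}:
n :  0  1  2  3  4  5  6  7  8  9 10 11 12 13 14 15 16 17 18 19 20 21 22 23
G :  0  0  0  0  0  1  1  1  1  1  2  2  0  0  0  0  0  1  1  1  1  1  2  2
G_B(23) = 2.
Combined Grundy value = 2 ⊕ 2 = 0.
A winning move leaves total XOR = 0, i.e. changes one component's Grundy value g to g ⊕ X where X is the current total.
Pile A: target g' = 2⊕0 = 2, but every legal move changes the Grundy value (mex property), so 0 moves.
Pile B: target g' = 2⊕0 = 2, but every legal move changes the Grundy value (mex property), so 0 moves.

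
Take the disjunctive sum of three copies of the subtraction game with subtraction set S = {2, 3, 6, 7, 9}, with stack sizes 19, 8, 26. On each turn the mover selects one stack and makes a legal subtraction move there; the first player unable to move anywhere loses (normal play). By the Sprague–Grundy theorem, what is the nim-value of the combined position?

All stacks use S = {2, 3, 6, 7, 9}:
n :  0  1  2  3  4  5  6  7  8  9 10 11 12 13 14 15 16 17 18 19 20 21 22 23 24 25 26
G :  0  0  1  1  2  0  3  1  2  2  3  3  4  0  5  1  4  0  0  1  1  2  2  3  3  5  2
Stack A: G(19) = 1.
Stack B: G(8) = 2.
Stack C: G(26) = 2.
Combined Grundy value = 1 ⊕ 2 ⊕ 2 = 1.

1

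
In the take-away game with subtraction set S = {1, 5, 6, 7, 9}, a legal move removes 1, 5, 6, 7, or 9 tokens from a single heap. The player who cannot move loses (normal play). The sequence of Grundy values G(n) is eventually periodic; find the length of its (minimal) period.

12

n :  0  1  2  3  4  5  6  7  8  9 10 11 12 13 14 15 16 17 18 19 20 21 22 23 24 25
G :  0  1  0  1  0  1  2  3  2  3  2  3  0  1  0  1  0  1  2  3  2  3  2  3  0  1
G(n+12) = G(n) holds for n = 0,…,8 (a full window of length max(S) = 9), so the sequence is purely periodic with period 12.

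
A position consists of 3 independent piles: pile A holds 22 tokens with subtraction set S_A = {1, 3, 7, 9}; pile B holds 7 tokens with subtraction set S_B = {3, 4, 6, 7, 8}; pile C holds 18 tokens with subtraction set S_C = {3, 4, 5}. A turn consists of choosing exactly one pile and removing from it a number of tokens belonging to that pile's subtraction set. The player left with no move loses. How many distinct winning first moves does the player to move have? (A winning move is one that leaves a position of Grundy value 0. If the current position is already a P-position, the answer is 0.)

Pile A, S = {1, 3, 7, 9}:
G(0) = 0
G(1) = mex{0} = 1
G(2) = mex{1} = 0
G(3) = mex{0,0} = 1
G(4) = mex{1,1} = 0
G(5) = mex{0,0} = 1
G(6) = mex{1,1} = 0
G(7) = mex{0,0,0} = 1
G(8) = mex{1,1,1} = 0
G(9) = mex{0,0,0,0} = 1
G(10) = mex{1,1,1,1} = 0
G(11) = mex{0,0,0,0} = 1
G(12) = mex{1,1,1,1} = 0
G(13) = mex{0,0,0,0} = 1
G(14) = mex{1,1,1,1} = 0
G(15) = mex{0,0,0,0} = 1
G(16) = mex{1,1,1,1} = 0
G(17) = mex{0,0,0,0} = 1
G(18) = mex{1,1,1,1} = 0
G(19) = mex{0,0,0,0} = 1
G(20) = mex{1,1,1,1} = 0
G(21) = mex{0,0,0,0} = 1
G(22) = mex{1,1,1,1} = 0
G_A(22) = 0.
Pile B, S = {3, 4, 6, 7, 8}:
G(0) = 0
G(1) = mex{} = 0
G(2) = mex{} = 0
G(3) = mex{0} = 1
G(4) = mex{0,0} = 1
G(5) = mex{0,0} = 1
G(6) = mex{1,0,0} = 2
G(7) = mex{1,1,0,0} = 2
G_B(7) = 2.
Pile C, S = {3, 4, 5}:
G(0) = 0
G(1) = mex{} = 0
G(2) = mex{} = 0
G(3) = mex{0} = 1
G(4) = mex{0,0} = 1
G(5) = mex{0,0,0} = 1
G(6) = mex{1,0,0} = 2
G(7) = mex{1,1,0} = 2
G(8) = mex{1,1,1} = 0
G(9) = mex{2,1,1} = 0
G(10) = mex{2,2,1} = 0
G(11) = mex{0,2,2} = 1
G(12) = mex{0,0,2} = 1
G(13) = mex{0,0,0} = 1
G(14) = mex{1,0,0} = 2
G(15) = mex{1,1,0} = 2
G(16) = mex{1,1,1} = 0
G(17) = mex{2,1,1} = 0
G(18) = mex{2,2,1} = 0
G_C(18) = 0.
Combined Grundy value = 0 ⊕ 2 ⊕ 0 = 2.
A winning move leaves total XOR = 0, i.e. changes one component's Grundy value g to g ⊕ X where X is the current total.
Pile A: need g' = 0⊕2 = 2. Options: 22−1→G=1, 22−3→G=1, 22−7→G=1, 22−9→G=1. Hits: 0.
Pile B: need g' = 2⊕2 = 0. Options: 7−3→G=1, 7−4→G=1, 7−6→G=0, 7−7→G=0. Hits: 2.
Pile C: need g' = 0⊕2 = 2. Options: 18−3→G=2, 18−4→G=2, 18−5→G=1. Hits: 2.

4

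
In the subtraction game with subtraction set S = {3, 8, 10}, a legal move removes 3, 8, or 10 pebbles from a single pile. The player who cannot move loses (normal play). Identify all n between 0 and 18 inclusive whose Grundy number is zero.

n :  0  1  2  3  4  5  6  7  8  9 10 11 12 13 14 15 16 17 18
G :  0  0  0  1  1  1  0  0  2  1  1  3  2  0  2  3  1  3  0
P-positions are exactly the n with G(n) = 0.

0, 1, 2, 6, 7, 13, 18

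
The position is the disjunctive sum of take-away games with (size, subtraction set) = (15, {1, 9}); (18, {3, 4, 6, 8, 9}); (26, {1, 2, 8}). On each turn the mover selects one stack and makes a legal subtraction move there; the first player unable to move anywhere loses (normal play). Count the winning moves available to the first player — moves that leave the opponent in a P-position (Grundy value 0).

4

Stack A, S = {1, 9}:
n :  0  1  2  3  4  5  6  7  8  9 10 11 12 13 14 15
G :  0  1  0  1  0  1  0  1  0  1  0  1  0  1  0  1
G_A(15) = 1.
Stack B, S = {3, 4, 6, 8, 9}:
G(0) = 0
G(1) = mex{} = 0
G(2) = mex{} = 0
G(3) = mex{0} = 1
G(4) = mex{0,0} = 1
G(5) = mex{0,0} = 1
G(6) = mex{1,0,0} = 2
G(7) = mex{1,1,0} = 2
G(8) = mex{1,1,0,0} = 2
G(9) = mex{2,1,1,0,0} = 3
G(10) = mex{2,2,1,0,0} = 3
G(11) = mex{2,2,1,1,0} = 3
G(12) = mex{3,2,2,1,1} = 0
G(13) = mex{3,3,2,1,1} = 0
G(14) = mex{3,3,2,2,1} = 0
G(15) = mex{0,3,3,2,2} = 1
G(16) = mex{0,0,3,2,2} = 1
G(17) = mex{0,0,3,3,2} = 1
G(18) = mex{1,0,0,3,3} = 2
G_B(18) = 2.
Stack C, S = {1, 2, 8}:
n :  0  1  2  3  4  5  6  7  8  9 10 11 12 13 14 15 16 17 18 19 20 21 22 23 24 25 26
G :  0  1  2  0  1  2  0  1  2  0  1  2  0  1  2  0  1  2  0  1  2  0  1  2  0  1  2
G_C(26) = 2.
Combined Grundy value = 1 ⊕ 2 ⊕ 2 = 1.
A winning move leaves total XOR = 0, i.e. changes one component's Grundy value g to g ⊕ X where X is the current total.
Stack A: need g' = 1⊕1 = 0. Options: 15−1→G=0, 15−9→G=0. Hits: 2.
Stack B: need g' = 2⊕1 = 3. Options: 18−3→G=1, 18−4→G=0, 18−6→G=0, 18−8→G=3, 18−9→G=3. Hits: 2.
Stack C: need g' = 2⊕1 = 3. Options: 26−1→G=1, 26−2→G=0, 26−8→G=0. Hits: 0.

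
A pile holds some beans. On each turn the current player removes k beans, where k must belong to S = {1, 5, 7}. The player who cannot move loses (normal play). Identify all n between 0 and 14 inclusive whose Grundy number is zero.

G(0) = 0
G(1) = mex{0} = 1
G(2) = mex{1} = 0
G(3) = mex{0} = 1
G(4) = mex{1} = 0
G(5) = mex{0,0} = 1
G(6) = mex{1,1} = 0
G(7) = mex{0,0,0} = 1
G(8) = mex{1,1,1} = 0
G(9) = mex{0,0,0} = 1
G(10) = mex{1,1,1} = 0
G(11) = mex{0,0,0} = 1
G(12) = mex{1,1,1} = 0
G(13) = mex{0,0,0} = 1
G(14) = mex{1,1,1} = 0
P-positions are exactly the n with G(n) = 0.

0, 2, 4, 6, 8, 10, 12, 14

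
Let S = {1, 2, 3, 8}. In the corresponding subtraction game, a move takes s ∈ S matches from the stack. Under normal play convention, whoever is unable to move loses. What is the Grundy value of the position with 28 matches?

G(0) = 0
G(1) = mex{0} = 1
G(2) = mex{1,0} = 2
G(3) = mex{2,1,0} = 3
G(4) = mex{3,2,1} = 0
G(5) = mex{0,3,2} = 1
G(6) = mex{1,0,3} = 2
G(7) = mex{2,1,0} = 3
G(8) = mex{3,2,1,0} = 4
G(9) = mex{4,3,2,1} = 0
G(10) = mex{0,4,3,2} = 1
G(11) = mex{1,0,4,3} = 2
G(12) = mex{2,1,0,0} = 3
G(13) = mex{3,2,1,1} = 0
G(14) = mex{0,3,2,2} = 1
G(15) = mex{1,0,3,3} = 2
G(16) = mex{2,1,0,4} = 3
G(17) = mex{3,2,1,0} = 4
G(18) = mex{4,3,2,1} = 0
G(19) = mex{0,4,3,2} = 1
G(20) = mex{1,0,4,3} = 2
G(21) = mex{2,1,0,0} = 3
G(22) = mex{3,2,1,1} = 0
G(23) = mex{0,3,2,2} = 1
G(24) = mex{1,0,3,3} = 2
G(25) = mex{2,1,0,4} = 3
G(26) = mex{3,2,1,0} = 4
G(27) = mex{4,3,2,1} = 0
G(28) = mex{0,4,3,2} = 1

1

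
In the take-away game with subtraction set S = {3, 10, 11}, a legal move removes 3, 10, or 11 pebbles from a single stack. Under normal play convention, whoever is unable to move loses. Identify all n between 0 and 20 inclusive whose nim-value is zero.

0, 1, 2, 6, 7, 8, 14, 15, 20

G(0) = 0
G(1) = mex{} = 0
G(2) = mex{} = 0
G(3) = mex{0} = 1
G(4) = mex{0} = 1
G(5) = mex{0} = 1
G(6) = mex{1} = 0
G(7) = mex{1} = 0
G(8) = mex{1} = 0
G(9) = mex{0} = 1
G(10) = mex{0,0} = 1
G(11) = mex{0,0,0} = 1
G(12) = mex{1,0,0} = 2
G(13) = mex{1,1,0} = 2
G(14) = mex{1,1,1} = 0
G(15) = mex{2,1,1} = 0
G(16) = mex{2,0,1} = 3
G(17) = mex{0,0,0} = 1
G(18) = mex{0,0,0} = 1
G(19) = mex{3,1,0} = 2
G(20) = mex{1,1,1} = 0
P-positions are exactly the n with G(n) = 0.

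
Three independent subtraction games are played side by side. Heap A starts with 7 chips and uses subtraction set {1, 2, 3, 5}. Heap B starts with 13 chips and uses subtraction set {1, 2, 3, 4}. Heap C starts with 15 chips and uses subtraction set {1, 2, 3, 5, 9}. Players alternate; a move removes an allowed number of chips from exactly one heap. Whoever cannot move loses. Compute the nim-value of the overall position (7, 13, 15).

3

Heap A, S = {1, 2, 3, 5}:
G(0) = 0
G(1) = mex{0} = 1
G(2) = mex{1,0} = 2
G(3) = mex{2,1,0} = 3
G(4) = mex{3,2,1} = 0
G(5) = mex{0,3,2,0} = 1
G(6) = mex{1,0,3,1} = 2
G(7) = mex{2,1,0,2} = 3
G_A(7) = 3.
Heap B, S = {1, 2, 3, 4}:
n :  0  1  2  3  4  5  6  7  8  9 10 11 12 13
G :  0  1  2  3  4  0  1  2  3  4  0  1  2  3
G_B(13) = 3.
Heap C, S = {1, 2, 3, 5, 9}:
n :  0  1  2  3  4  5  6  7  8  9 10 11 12 13 14 15
G :  0  1  2  3  0  1  2  3  0  1  2  3  0  1  2  3
G_C(15) = 3.
Combined Grundy value = 3 ⊕ 3 ⊕ 3 = 3.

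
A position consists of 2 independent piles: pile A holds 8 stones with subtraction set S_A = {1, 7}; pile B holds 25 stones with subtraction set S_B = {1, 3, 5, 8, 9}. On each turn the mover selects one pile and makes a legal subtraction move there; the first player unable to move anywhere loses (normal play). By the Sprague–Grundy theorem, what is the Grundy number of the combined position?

3

Pile A, S = {1, 7}:
G(0) = 0
G(1) = mex{0} = 1
G(2) = mex{1} = 0
G(3) = mex{0} = 1
G(4) = mex{1} = 0
G(5) = mex{0} = 1
G(6) = mex{1} = 0
G(7) = mex{0,0} = 1
G(8) = mex{1,1} = 0
G_A(8) = 0.
Pile B, S = {1, 3, 5, 8, 9}:
G(0) = 0
G(1) = mex{0} = 1
G(2) = mex{1} = 0
G(3) = mex{0,0} = 1
G(4) = mex{1,1} = 0
G(5) = mex{0,0,0} = 1
G(6) = mex{1,1,1} = 0
G(7) = mex{0,0,0} = 1
G(8) = mex{1,1,1,0} = 2
G(9) = mex{2,0,0,1,0} = 3
G(10) = mex{3,1,1,0,1} = 2
G(11) = mex{2,2,0,1,0} = 3
G(12) = mex{3,3,1,0,1} = 2
G(13) = mex{2,2,2,1,0} = 3
G(14) = mex{3,3,3,0,1} = 2
G(15) = mex{2,2,2,1,0} = 3
G(16) = mex{3,3,3,2,1} = 0
G(17) = mex{0,2,2,3,2} = 1
G(18) = mex{1,3,3,2,3} = 0
G(19) = mex{0,0,2,3,2} = 1
G(20) = mex{1,1,3,2,3} = 0
G(21) = mex{0,0,0,3,2} = 1
G(22) = mex{1,1,1,2,3} = 0
G(23) = mex{0,0,0,3,2} = 1
G(24) = mex{1,1,1,0,3} = 2
G(25) = mex{2,0,0,1,0} = 3
G_B(25) = 3.
Combined Grundy value = 0 ⊕ 3 = 3.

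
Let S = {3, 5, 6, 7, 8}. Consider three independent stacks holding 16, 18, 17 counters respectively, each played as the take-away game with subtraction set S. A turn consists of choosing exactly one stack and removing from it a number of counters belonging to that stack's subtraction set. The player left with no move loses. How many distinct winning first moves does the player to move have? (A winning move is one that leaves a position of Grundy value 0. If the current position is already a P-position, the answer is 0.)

All stacks use S = {3, 5, 6, 7, 8}:
G(0) = 0
G(1) = mex{} = 0
G(2) = mex{} = 0
G(3) = mex{0} = 1
G(4) = mex{0} = 1
G(5) = mex{0,0} = 1
G(6) = mex{1,0,0} = 2
G(7) = mex{1,0,0,0} = 2
G(8) = mex{1,1,0,0,0} = 2
G(9) = mex{2,1,1,0,0} = 3
G(10) = mex{2,1,1,1,0} = 3
G(11) = mex{2,2,1,1,1} = 0
G(12) = mex{3,2,2,1,1} = 0
G(13) = mex{3,2,2,2,1} = 0
G(14) = mex{0,3,2,2,2} = 1
G(15) = mex{0,3,3,2,2} = 1
G(16) = mex{0,0,3,3,2} = 1
G(17) = mex{1,0,0,3,3} = 2
G(18) = mex{1,0,0,0,3} = 2
Stack A: G(16) = 1.
Stack B: G(18) = 2.
Stack C: G(17) = 2.
Combined Grundy value = 1 ⊕ 2 ⊕ 2 = 1.
A winning move leaves total XOR = 0, i.e. changes one component's Grundy value g to g ⊕ X where X is the current total.
Stack A: need g' = 1⊕1 = 0. Options: 16−3→G=0, 16−5→G=0, 16−6→G=3, 16−7→G=3, 16−8→G=2. Hits: 2.
Stack B: need g' = 2⊕1 = 3. Options: 18−3→G=1, 18−5→G=0, 18−6→G=0, 18−7→G=0, 18−8→G=3. Hits: 1.
Stack C: need g' = 2⊕1 = 3. Options: 17−3→G=1, 17−5→G=0, 17−6→G=0, 17−7→G=3, 17−8→G=3. Hits: 2.

5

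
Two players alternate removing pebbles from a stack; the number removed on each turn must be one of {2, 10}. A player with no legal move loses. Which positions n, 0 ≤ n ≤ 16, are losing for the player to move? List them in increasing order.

n :  0  1  2  3  4  5  6  7  8  9 10 11 12 13 14 15 16
G :  0  0  1  1  0  0  1  1  0  0  1  1  0  0  1  1  0
P-positions are exactly the n with G(n) = 0.

0, 1, 4, 5, 8, 9, 12, 13, 16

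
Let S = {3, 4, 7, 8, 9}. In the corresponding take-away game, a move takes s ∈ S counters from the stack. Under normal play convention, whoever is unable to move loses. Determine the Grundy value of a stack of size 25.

n :  0  1  2  3  4  5  6  7  8  9 10 11 12 13 14 15 16 17 18 19 20 21 22 23 24 25
G :  0  0  0  1  1  1  2  2  2  3  3  3  0  0  0  1  1  1  2  2  2  3  3  3  0  0

0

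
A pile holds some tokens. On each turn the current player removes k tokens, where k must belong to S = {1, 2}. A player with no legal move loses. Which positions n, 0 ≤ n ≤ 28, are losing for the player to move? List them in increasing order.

0, 3, 6, 9, 12, 15, 18, 21, 24, 27

G(0) = 0
G(1) = mex{0} = 1
G(2) = mex{1,0} = 2
G(3) = mex{2,1} = 0
G(4) = mex{0,2} = 1
G(5) = mex{1,0} = 2
G(6) = mex{2,1} = 0
G(7) = mex{0,2} = 1
G(8) = mex{1,0} = 2
G(9) = mex{2,1} = 0
G(10) = mex{0,2} = 1
G(11) = mex{1,0} = 2
G(12) = mex{2,1} = 0
G(13) = mex{0,2} = 1
G(14) = mex{1,0} = 2
G(15) = mex{2,1} = 0
G(16) = mex{0,2} = 1
G(17) = mex{1,0} = 2
G(18) = mex{2,1} = 0
G(19) = mex{0,2} = 1
G(20) = mex{1,0} = 2
G(21) = mex{2,1} = 0
G(22) = mex{0,2} = 1
G(23) = mex{1,0} = 2
G(24) = mex{2,1} = 0
G(25) = mex{0,2} = 1
G(26) = mex{1,0} = 2
G(27) = mex{2,1} = 0
G(28) = mex{0,2} = 1
P-positions are exactly the n with G(n) = 0.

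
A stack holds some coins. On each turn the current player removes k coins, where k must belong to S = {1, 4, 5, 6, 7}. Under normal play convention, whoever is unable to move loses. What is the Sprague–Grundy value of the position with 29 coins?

5

n :  0  1  2  3  4  5  6  7  8  9 10 11 12 13 14 15 16 17 18 19 20 21 22 23 24 25 26 27 28 29
G :  0  1  0  1  2  3  2  3  4  5  0  1  0  1  2  3  2  3  4  5  0  1  0  1  2  3  2  3  4  5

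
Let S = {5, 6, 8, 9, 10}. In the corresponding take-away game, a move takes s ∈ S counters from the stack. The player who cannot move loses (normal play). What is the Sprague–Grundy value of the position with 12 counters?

n :  0  1  2  3  4  5  6  7  8  9 10 11 12
G :  0  0  0  0  0  1  1  1  1  1  2  2  2

2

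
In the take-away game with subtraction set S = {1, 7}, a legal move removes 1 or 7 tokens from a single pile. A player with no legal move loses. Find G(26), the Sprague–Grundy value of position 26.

0

n :  0  1  2  3  4  5  6  7  8  9 10 11 12 13 14 15 16 17 18 19 20 21 22 23 24 25 26
G :  0  1  0  1  0  1  0  1  0  1  0  1  0  1  0  1  0  1  0  1  0  1  0  1  0  1  0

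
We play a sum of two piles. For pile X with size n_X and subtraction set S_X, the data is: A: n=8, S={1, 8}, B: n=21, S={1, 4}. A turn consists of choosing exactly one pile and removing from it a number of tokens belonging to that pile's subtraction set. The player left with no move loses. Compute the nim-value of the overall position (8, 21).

3

Pile A, S = {1, 8}:
n : 0 1 2 3 4 5 6 7 8
G : 0 1 0 1 0 1 0 1 2
G_A(8) = 2.
Pile B, S = {1, 4}:
n :  0  1  2  3  4  5  6  7  8  9 10 11 12 13 14 15 16 17 18 19 20 21
G :  0  1  0  1  2  0  1  0  1  2  0  1  0  1  2  0  1  0  1  2  0  1
G_B(21) = 1.
Combined Grundy value = 2 ⊕ 1 = 3.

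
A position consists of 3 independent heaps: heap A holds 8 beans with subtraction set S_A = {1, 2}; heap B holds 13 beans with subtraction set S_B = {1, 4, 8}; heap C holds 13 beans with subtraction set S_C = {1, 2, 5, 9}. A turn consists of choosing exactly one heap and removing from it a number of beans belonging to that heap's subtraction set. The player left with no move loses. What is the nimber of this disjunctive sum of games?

3

Heap A, S = {1, 2}:
G(0) = 0
G(1) = mex{0} = 1
G(2) = mex{1,0} = 2
G(3) = mex{2,1} = 0
G(4) = mex{0,2} = 1
G(5) = mex{1,0} = 2
G(6) = mex{2,1} = 0
G(7) = mex{0,2} = 1
G(8) = mex{1,0} = 2
G_A(8) = 2.
Heap B, S = {1, 4, 8}:
n :  0  1  2  3  4  5  6  7  8  9 10 11 12 13
G :  0  1  0  1  2  0  1  0  1  2  3  2  0  1
G_B(13) = 1.
Heap C, S = {1, 2, 5, 9}:
G(0) = 0
G(1) = mex{0} = 1
G(2) = mex{1,0} = 2
G(3) = mex{2,1} = 0
G(4) = mex{0,2} = 1
G(5) = mex{1,0,0} = 2
G(6) = mex{2,1,1} = 0
G(7) = mex{0,2,2} = 1
G(8) = mex{1,0,0} = 2
G(9) = mex{2,1,1,0} = 3
G(10) = mex{3,2,2,1} = 0
G(11) = mex{0,3,0,2} = 1
G(12) = mex{1,0,1,0} = 2
G(13) = mex{2,1,2,1} = 0
G_C(13) = 0.
Combined Grundy value = 2 ⊕ 1 ⊕ 0 = 3.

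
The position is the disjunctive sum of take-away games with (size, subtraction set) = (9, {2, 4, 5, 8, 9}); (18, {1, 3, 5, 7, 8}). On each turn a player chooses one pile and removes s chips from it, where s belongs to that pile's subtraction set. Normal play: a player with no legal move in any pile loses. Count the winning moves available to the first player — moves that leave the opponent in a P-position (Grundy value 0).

0

Pile A, S = {2, 4, 5, 8, 9}:
G(0) = 0
G(1) = mex{} = 0
G(2) = mex{0} = 1
G(3) = mex{0} = 1
G(4) = mex{1,0} = 2
G(5) = mex{1,0,0} = 2
G(6) = mex{2,1,0} = 3
G(7) = mex{2,1,1} = 0
G(8) = mex{3,2,1,0} = 4
G(9) = mex{0,2,2,0,0} = 1
G_A(9) = 1.
Pile B, S = {1, 3, 5, 7, 8}:
G(0) = 0
G(1) = mex{0} = 1
G(2) = mex{1} = 0
G(3) = mex{0,0} = 1
G(4) = mex{1,1} = 0
G(5) = mex{0,0,0} = 1
G(6) = mex{1,1,1} = 0
G(7) = mex{0,0,0,0} = 1
G(8) = mex{1,1,1,1,0} = 2
G(9) = mex{2,0,0,0,1} = 3
G(10) = mex{3,1,1,1,0} = 2
G(11) = mex{2,2,0,0,1} = 3
G(12) = mex{3,3,1,1,0} = 2
G(13) = mex{2,2,2,0,1} = 3
G(14) = mex{3,3,3,1,0} = 2
G(15) = mex{2,2,2,2,1} = 0
G(16) = mex{0,3,3,3,2} = 1
G(17) = mex{1,2,2,2,3} = 0
G(18) = mex{0,0,3,3,2} = 1
G_B(18) = 1.
Combined Grundy value = 1 ⊕ 1 = 0.
A winning move leaves total XOR = 0, i.e. changes one component's Grundy value g to g ⊕ X where X is the current total.
Pile A: target g' = 1⊕0 = 1, but every legal move changes the Grundy value (mex property), so 0 moves.
Pile B: target g' = 1⊕0 = 1, but every legal move changes the Grundy value (mex property), so 0 moves.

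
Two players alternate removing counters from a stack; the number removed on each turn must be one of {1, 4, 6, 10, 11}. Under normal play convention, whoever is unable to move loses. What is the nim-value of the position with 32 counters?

2

n :  0  1  2  3  4  5  6  7  8  9 10 11 12 13 14 15 16 17 18 19 20 21 22 23 24 25 26 27 28 29 30 31 32
G :  0  1  0  1  2  0  1  0  1  2  3  2  3  4  0  1  2  3  2  0  1  0  1  2  3  2  0  1  0  1  2  3  2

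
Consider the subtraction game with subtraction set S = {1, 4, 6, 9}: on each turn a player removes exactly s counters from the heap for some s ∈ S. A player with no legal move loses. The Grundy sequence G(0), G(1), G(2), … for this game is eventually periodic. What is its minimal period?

5

G(0) = 0
G(1) = mex{0} = 1
G(2) = mex{1} = 0
G(3) = mex{0} = 1
G(4) = mex{1,0} = 2
G(5) = mex{2,1} = 0
G(6) = mex{0,0,0} = 1
G(7) = mex{1,1,1} = 0
G(8) = mex{0,2,0} = 1
G(9) = mex{1,0,1,0} = 2
G(10) = mex{2,1,2,1} = 0
G(11) = mex{0,0,0,0} = 1
G(12) = mex{1,1,1,1} = 0
G(13) = mex{0,2,0,2} = 1
G(14) = mex{1,0,1,0} = 2
G(15) = mex{2,1,2,1} = 0
G(n+5) = G(n) holds for n = 0,…,8 (a full window of length max(S) = 9), so the sequence is purely periodic with period 5.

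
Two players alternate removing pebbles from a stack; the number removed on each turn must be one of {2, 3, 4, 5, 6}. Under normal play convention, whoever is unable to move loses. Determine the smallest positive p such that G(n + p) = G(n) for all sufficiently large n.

n :  0  1  2  3  4  5  6  7  8  9 10 11 12 13 14 15 16 17
G :  0  0  1  1  2  2  3  3  0  0  1  1  2  2  3  3  0  0
G(n+8) = G(n) holds for n = 0,…,5 (a full window of length max(S) = 6), so the sequence is purely periodic with period 8.

8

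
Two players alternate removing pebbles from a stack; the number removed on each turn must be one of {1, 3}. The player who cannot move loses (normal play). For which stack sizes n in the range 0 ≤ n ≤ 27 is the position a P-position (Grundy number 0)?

0, 2, 4, 6, 8, 10, 12, 14, 16, 18, 20, 22, 24, 26

G(0) = 0
G(1) = mex{0} = 1
G(2) = mex{1} = 0
G(3) = mex{0,0} = 1
G(4) = mex{1,1} = 0
G(5) = mex{0,0} = 1
G(6) = mex{1,1} = 0
G(7) = mex{0,0} = 1
G(8) = mex{1,1} = 0
G(9) = mex{0,0} = 1
G(10) = mex{1,1} = 0
G(11) = mex{0,0} = 1
G(12) = mex{1,1} = 0
G(13) = mex{0,0} = 1
G(14) = mex{1,1} = 0
G(15) = mex{0,0} = 1
G(16) = mex{1,1} = 0
G(17) = mex{0,0} = 1
G(18) = mex{1,1} = 0
G(19) = mex{0,0} = 1
G(20) = mex{1,1} = 0
G(21) = mex{0,0} = 1
G(22) = mex{1,1} = 0
G(23) = mex{0,0} = 1
G(24) = mex{1,1} = 0
G(25) = mex{0,0} = 1
G(26) = mex{1,1} = 0
G(27) = mex{0,0} = 1
P-positions are exactly the n with G(n) = 0.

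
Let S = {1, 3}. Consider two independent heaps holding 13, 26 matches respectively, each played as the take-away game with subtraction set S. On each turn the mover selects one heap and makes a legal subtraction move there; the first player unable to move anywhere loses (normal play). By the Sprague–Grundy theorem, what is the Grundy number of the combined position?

All heaps use S = {1, 3}:
G(0) = 0
G(1) = mex{0} = 1
G(2) = mex{1} = 0
G(3) = mex{0,0} = 1
G(4) = mex{1,1} = 0
G(5) = mex{0,0} = 1
G(6) = mex{1,1} = 0
G(7) = mex{0,0} = 1
G(8) = mex{1,1} = 0
G(9) = mex{0,0} = 1
G(10) = mex{1,1} = 0
G(11) = mex{0,0} = 1
G(12) = mex{1,1} = 0
G(13) = mex{0,0} = 1
G(14) = mex{1,1} = 0
G(15) = mex{0,0} = 1
G(16) = mex{1,1} = 0
G(17) = mex{0,0} = 1
G(18) = mex{1,1} = 0
G(19) = mex{0,0} = 1
G(20) = mex{1,1} = 0
G(21) = mex{0,0} = 1
G(22) = mex{1,1} = 0
G(23) = mex{0,0} = 1
G(24) = mex{1,1} = 0
G(25) = mex{0,0} = 1
G(26) = mex{1,1} = 0
Heap A: G(13) = 1.
Heap B: G(26) = 0.
Combined Grundy value = 1 ⊕ 0 = 1.

1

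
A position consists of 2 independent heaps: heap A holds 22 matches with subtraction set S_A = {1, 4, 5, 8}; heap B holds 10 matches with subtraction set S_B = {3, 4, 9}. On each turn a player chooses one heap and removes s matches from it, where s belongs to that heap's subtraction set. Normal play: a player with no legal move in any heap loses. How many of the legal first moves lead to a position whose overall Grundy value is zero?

Heap A, S = {1, 4, 5, 8}:
n :  0  1  2  3  4  5  6  7  8  9 10 11 12 13 14 15 16 17 18 19 20 21 22
G :  0  1  0  1  2  3  2  3  4  0  1  0  1  2  3  2  3  4  0  1  0  1  2
G_A(22) = 2.
Heap B, S = {3, 4, 9}:
G(0) = 0
G(1) = mex{} = 0
G(2) = mex{} = 0
G(3) = mex{0} = 1
G(4) = mex{0,0} = 1
G(5) = mex{0,0} = 1
G(6) = mex{1,0} = 2
G(7) = mex{1,1} = 0
G(8) = mex{1,1} = 0
G(9) = mex{2,1,0} = 3
G(10) = mex{0,2,0} = 1
G_B(10) = 1.
Combined Grundy value = 2 ⊕ 1 = 3.
A winning move leaves total XOR = 0, i.e. changes one component's Grundy value g to g ⊕ X where X is the current total.
Heap A: need g' = 2⊕3 = 1. Options: 22−1→G=1, 22−4→G=0, 22−5→G=4, 22−8→G=3. Hits: 1.
Heap B: need g' = 1⊕3 = 2. Options: 10−3→G=0, 10−4→G=2, 10−9→G=0. Hits: 1.

2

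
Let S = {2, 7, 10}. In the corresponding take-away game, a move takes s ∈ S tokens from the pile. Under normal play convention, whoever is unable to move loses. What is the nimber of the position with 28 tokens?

G(0) = 0
G(1) = mex{} = 0
G(2) = mex{0} = 1
G(3) = mex{0} = 1
G(4) = mex{1} = 0
G(5) = mex{1} = 0
G(6) = mex{0} = 1
G(7) = mex{0,0} = 1
G(8) = mex{1,0} = 2
G(9) = mex{1,1} = 0
G(10) = mex{2,1,0} = 3
G(11) = mex{0,0,0} = 1
G(12) = mex{3,0,1} = 2
G(13) = mex{1,1,1} = 0
G(14) = mex{2,1,0} = 3
G(15) = mex{0,2,0} = 1
G(16) = mex{3,0,1} = 2
G(17) = mex{1,3,1} = 0
G(18) = mex{2,1,2} = 0
G(19) = mex{0,2,0} = 1
G(20) = mex{0,0,3} = 1
G(21) = mex{1,3,1} = 0
G(22) = mex{1,1,2} = 0
G(23) = mex{0,2,0} = 1
G(24) = mex{0,0,3} = 1
G(25) = mex{1,0,1} = 2
G(26) = mex{1,1,2} = 0
G(27) = mex{2,1,0} = 3
G(28) = mex{0,0,0} = 1

1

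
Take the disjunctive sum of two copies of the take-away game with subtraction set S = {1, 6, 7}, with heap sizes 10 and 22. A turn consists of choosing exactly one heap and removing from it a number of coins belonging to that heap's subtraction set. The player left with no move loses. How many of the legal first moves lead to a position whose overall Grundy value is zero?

All heaps use S = {1, 6, 7}:
G(0) = 0
G(1) = mex{0} = 1
G(2) = mex{1} = 0
G(3) = mex{0} = 1
G(4) = mex{1} = 0
G(5) = mex{0} = 1
G(6) = mex{1,0} = 2
G(7) = mex{2,1,0} = 3
G(8) = mex{3,0,1} = 2
G(9) = mex{2,1,0} = 3
G(10) = mex{3,0,1} = 2
G(11) = mex{2,1,0} = 3
G(12) = mex{3,2,1} = 0
G(13) = mex{0,3,2} = 1
G(14) = mex{1,2,3} = 0
G(15) = mex{0,3,2} = 1
G(16) = mex{1,2,3} = 0
G(17) = mex{0,3,2} = 1
G(18) = mex{1,0,3} = 2
G(19) = mex{2,1,0} = 3
G(20) = mex{3,0,1} = 2
G(21) = mex{2,1,0} = 3
G(22) = mex{3,0,1} = 2
Heap A: G(10) = 2.
Heap B: G(22) = 2.
Combined Grundy value = 2 ⊕ 2 = 0.
A winning move leaves total XOR = 0, i.e. changes one component's Grundy value g to g ⊕ X where X is the current total.
Heap A: target g' = 2⊕0 = 2, but every legal move changes the Grundy value (mex property), so 0 moves.
Heap B: target g' = 2⊕0 = 2, but every legal move changes the Grundy value (mex property), so 0 moves.

0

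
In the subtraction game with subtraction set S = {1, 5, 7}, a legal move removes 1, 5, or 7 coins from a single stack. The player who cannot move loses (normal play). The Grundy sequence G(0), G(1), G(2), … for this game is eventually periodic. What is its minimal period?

G(0) = 0
G(1) = mex{0} = 1
G(2) = mex{1} = 0
G(3) = mex{0} = 1
G(4) = mex{1} = 0
G(5) = mex{0,0} = 1
G(6) = mex{1,1} = 0
G(7) = mex{0,0,0} = 1
G(8) = mex{1,1,1} = 0
G(9) = mex{0,0,0} = 1
G(10) = mex{1,1,1} = 0
G(11) = mex{0,0,0} = 1
G(12) = mex{1,1,1} = 0
G(13) = mex{0,0,0} = 1
G(14) = mex{1,1,1} = 0
G(n+2) = G(n) holds for n = 0,…,6 (a full window of length max(S) = 7), so the sequence is purely periodic with period 2.

2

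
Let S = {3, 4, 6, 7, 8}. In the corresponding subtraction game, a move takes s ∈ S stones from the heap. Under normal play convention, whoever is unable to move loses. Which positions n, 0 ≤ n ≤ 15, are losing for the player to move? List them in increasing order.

0, 1, 2, 11, 12, 13

n :  0  1  2  3  4  5  6  7  8  9 10 11 12 13 14 15
G :  0  0  0  1  1  1  2  2  2  3  3  0  0  0  1  1
P-positions are exactly the n with G(n) = 0.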